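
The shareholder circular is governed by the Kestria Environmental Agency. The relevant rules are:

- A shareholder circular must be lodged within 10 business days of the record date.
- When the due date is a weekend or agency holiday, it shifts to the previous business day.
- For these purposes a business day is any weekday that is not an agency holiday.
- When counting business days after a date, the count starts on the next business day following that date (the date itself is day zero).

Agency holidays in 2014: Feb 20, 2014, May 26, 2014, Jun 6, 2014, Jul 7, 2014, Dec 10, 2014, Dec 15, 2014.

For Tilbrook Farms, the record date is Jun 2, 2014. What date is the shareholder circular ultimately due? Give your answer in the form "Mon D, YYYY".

Jun 17, 2014

Starting the day after Jun 2, 2014 and counting 10 business days lands on Jun 17, 2014.
Jun 17, 2014 (Tuesday) is already a business day.
Deadline: Jun 17, 2014.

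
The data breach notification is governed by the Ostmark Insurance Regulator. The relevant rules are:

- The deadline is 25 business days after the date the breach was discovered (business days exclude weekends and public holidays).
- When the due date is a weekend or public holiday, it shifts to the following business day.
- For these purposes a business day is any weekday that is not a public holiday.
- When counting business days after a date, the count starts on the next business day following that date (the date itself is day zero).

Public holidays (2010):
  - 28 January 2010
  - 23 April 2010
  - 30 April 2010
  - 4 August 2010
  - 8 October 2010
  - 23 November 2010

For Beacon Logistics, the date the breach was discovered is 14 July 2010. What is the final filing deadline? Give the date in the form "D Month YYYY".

25 business days after 14 July 2010, excluding weekends and holidays, is 19 August 2010.
19 August 2010 falls on a Thursday, which is a business day, so no adjustment is needed.
Deadline: 19 August 2010.

19 August 2010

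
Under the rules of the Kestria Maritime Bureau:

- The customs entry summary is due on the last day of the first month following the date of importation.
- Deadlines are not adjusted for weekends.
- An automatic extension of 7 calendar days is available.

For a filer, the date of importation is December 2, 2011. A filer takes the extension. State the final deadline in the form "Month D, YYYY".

February 7, 2012

1 month after December 2, 2011 falls in January 2012; the last day of that month is January 31, 2012.
January 31, 2012 is a Tuesday; no weekend or holiday adjustment applies.
The 7-calendar-day extension moves the deadline from January 31, 2012 to February 7, 2012.
February 7, 2012 falls on a Tuesday. The rules make no weekend/holiday allowance, so it remains February 7, 2012.
Final deadline: February 7, 2012.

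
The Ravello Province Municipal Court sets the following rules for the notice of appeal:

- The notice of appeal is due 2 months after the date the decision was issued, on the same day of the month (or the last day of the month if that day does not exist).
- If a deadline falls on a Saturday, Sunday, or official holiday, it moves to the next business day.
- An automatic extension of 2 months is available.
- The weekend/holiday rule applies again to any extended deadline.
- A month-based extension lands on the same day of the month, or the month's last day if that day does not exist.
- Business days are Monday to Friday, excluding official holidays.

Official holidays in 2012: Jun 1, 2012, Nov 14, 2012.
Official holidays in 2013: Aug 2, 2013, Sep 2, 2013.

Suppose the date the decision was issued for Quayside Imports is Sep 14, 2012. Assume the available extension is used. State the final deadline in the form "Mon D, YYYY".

Jan 15, 2013

Moving 2 months forward from Sep 14, 2012 on the corresponding day gives Nov 14, 2012.
Because Nov 14, 2012 is a listed holiday, the deadline becomes Nov 15, 2012 (Thursday).
Add 2 months to Nov 15, 2012: Jan 15, 2013.
Jan 15, 2013 is a Tuesday and not a listed holiday, so it stands.
The final due date is Jan 15, 2013.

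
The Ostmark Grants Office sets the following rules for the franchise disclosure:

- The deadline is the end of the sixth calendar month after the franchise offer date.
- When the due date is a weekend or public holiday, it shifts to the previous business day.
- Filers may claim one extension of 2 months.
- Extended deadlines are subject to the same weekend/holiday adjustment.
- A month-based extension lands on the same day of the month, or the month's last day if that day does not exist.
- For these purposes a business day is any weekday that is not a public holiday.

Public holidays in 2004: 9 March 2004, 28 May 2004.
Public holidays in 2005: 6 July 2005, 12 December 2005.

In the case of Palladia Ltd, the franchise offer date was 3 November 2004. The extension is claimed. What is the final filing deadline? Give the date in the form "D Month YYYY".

29 July 2005

6 months after 3 November 2004 falls in May 2005; the last day of that month is 31 May 2005.
31 May 2005 (Tuesday) is already a business day.
The 2 months extension carries 31 May 2005 to 31 July 2005.
31 July 2005 falls on a Sunday. Rolling to the preceding business day gives 29 July 2005, a Friday.
The final due date is 29 July 2005.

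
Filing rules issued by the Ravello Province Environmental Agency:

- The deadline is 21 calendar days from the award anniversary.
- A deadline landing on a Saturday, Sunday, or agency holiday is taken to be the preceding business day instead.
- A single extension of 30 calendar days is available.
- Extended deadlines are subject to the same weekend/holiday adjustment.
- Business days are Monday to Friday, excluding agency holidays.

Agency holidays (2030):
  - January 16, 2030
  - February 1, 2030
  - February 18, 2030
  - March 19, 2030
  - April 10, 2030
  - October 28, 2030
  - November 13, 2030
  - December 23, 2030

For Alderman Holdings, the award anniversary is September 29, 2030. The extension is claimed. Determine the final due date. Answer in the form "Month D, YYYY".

Adding 21 calendar days to September 29, 2030 gives October 20, 2030.
Because October 20, 2030 is a Sunday, the deadline becomes October 18, 2030 (Friday).
With the 30-day extension, October 18, 2030 becomes November 17, 2030.
November 17, 2030 is a Sunday, so it moves to the preceding business day, November 15, 2030 (Friday).
So the filing is due November 15, 2030.

November 15, 2030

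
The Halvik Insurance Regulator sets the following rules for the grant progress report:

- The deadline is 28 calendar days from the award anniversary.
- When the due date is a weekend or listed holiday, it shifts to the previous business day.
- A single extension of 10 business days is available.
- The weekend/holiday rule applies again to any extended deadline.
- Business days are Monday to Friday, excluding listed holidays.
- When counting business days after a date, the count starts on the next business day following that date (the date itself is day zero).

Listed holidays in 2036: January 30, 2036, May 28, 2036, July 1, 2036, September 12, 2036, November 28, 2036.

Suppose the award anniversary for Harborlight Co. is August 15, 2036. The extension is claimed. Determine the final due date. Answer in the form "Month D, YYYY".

28 calendar days after August 15, 2036 is September 12, 2036.
September 12, 2036 is a listed holiday; the preceding business day is September 11, 2036 (Thursday).
Counting 10 further business days from September 11, 2036 reaches September 26, 2036.
September 26, 2036 is a Friday and not a listed holiday, so it stands.
Final deadline: September 26, 2036.

September 26, 2036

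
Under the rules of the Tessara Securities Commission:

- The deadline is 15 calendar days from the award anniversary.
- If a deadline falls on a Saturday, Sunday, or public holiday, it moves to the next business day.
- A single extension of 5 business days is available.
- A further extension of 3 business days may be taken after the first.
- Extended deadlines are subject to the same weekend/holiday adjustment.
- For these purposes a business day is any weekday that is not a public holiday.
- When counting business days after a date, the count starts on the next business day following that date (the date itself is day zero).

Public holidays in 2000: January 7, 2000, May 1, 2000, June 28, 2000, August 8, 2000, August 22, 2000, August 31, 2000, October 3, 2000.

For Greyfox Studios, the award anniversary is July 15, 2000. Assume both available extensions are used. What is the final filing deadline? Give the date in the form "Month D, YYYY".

August 11, 2000

From July 15, 2000, 15 calendar days later is July 30, 2000.
July 30, 2000 is a Sunday, so it moves to the next business day, July 31, 2000 (Monday).
The 5-business-day extension runs from July 31, 2000 to August 7, 2000.
August 7, 2000 is a Monday and not a listed holiday, so it stands.
Applying the 3-business-day extension: 3 business days after August 7, 2000 is August 11, 2000.
Since August 11, 2000 is a Friday and not a holiday, the date is unchanged.
Deadline: August 11, 2000.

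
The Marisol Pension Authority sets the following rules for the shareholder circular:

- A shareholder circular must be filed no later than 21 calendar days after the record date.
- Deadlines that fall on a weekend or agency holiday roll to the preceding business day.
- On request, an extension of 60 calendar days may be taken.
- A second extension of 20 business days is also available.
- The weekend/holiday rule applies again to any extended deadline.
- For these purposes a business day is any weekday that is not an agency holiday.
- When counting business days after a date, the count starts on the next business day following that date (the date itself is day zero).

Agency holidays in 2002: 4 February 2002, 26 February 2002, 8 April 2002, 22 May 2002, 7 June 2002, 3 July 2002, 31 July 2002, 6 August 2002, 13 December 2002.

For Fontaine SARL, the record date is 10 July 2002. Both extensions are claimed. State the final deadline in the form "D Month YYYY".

25 October 2002

Trigger date 10 July 2002 + 21 calendar days = 31 July 2002.
31 July 2002 is a listed holiday, so it moves to the preceding business day, 30 July 2002 (Tuesday).
Applying the 60-calendar-day extension: 30 July 2002 + 60 days = 28 September 2002.
28 September 2002 is a Saturday; the preceding business day is 27 September 2002 (Friday).
Counting 20 further business days from 27 September 2002 reaches 25 October 2002.
25 October 2002 is a Friday and not a listed holiday, so it stands.
Deadline: 25 October 2002.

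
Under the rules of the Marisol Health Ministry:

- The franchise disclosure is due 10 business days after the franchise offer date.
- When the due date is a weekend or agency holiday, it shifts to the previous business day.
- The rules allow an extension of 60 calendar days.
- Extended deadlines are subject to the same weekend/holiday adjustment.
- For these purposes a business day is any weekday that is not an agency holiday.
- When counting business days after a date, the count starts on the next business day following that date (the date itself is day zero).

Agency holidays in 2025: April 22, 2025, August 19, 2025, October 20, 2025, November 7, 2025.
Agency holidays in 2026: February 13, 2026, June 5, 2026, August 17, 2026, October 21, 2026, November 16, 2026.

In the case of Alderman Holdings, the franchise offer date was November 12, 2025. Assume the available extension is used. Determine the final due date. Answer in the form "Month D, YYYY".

January 23, 2026

10 business days after November 12, 2025, excluding weekends and holidays, is November 26, 2025.
November 26, 2025 falls on a Wednesday, which is a business day, so no adjustment is needed.
Add the 60 calendar-day extension to November 26, 2025: January 25, 2026.
January 25, 2026 is a Sunday; the preceding business day is January 23, 2026 (Friday).
So the filing is due January 23, 2026.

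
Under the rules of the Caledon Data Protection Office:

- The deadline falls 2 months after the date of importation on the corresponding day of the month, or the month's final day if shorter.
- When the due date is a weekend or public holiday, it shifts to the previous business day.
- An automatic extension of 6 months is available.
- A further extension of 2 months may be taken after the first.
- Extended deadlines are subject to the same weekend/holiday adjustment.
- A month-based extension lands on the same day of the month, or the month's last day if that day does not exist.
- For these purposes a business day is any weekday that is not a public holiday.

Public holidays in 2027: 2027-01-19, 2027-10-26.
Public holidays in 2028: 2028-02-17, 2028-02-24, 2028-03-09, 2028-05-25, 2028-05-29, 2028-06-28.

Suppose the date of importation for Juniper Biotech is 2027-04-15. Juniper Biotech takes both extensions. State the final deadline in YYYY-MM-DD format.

Moving 2 months forward from 2027-04-15 on the corresponding day gives 2027-06-15.
2027-06-15 (Tuesday) is already a business day.
Applying the 6 months extension: 6 months after 2027-06-15 is 2027-12-15.
2027-12-15 (Wednesday) is already a business day.
Add 2 months to 2027-12-15: 2028-02-15.
2028-02-15 is a Tuesday and not a listed holiday, so it stands.
Deadline: 2028-02-15.

2028-02-15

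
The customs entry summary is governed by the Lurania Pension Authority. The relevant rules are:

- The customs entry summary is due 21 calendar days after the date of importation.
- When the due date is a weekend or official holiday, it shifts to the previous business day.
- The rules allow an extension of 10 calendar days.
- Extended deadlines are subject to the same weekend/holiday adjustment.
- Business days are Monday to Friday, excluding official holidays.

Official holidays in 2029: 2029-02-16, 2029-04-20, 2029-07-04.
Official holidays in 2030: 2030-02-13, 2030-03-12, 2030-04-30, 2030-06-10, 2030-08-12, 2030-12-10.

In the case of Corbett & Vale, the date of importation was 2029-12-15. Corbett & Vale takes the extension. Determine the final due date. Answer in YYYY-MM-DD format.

2030-01-14

From 2029-12-15, 21 calendar days later is 2030-01-05.
Because 2030-01-05 is a Saturday, the deadline becomes 2030-01-04 (Friday).
Add the 10 calendar-day extension to 2030-01-04: 2030-01-14.
Since 2030-01-14 is a Monday and not a holiday, the date is unchanged.
Final deadline: 2030-01-14.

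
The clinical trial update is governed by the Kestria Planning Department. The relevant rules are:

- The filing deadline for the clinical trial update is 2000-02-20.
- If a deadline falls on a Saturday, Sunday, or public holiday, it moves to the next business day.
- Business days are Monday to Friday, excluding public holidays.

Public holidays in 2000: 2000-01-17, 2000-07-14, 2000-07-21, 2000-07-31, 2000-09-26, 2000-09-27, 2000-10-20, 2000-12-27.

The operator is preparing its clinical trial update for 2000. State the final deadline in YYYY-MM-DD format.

Start from the fixed due date, 2000-02-20.
2000-02-20 is a Sunday, so it moves to the next business day, 2000-02-21 (Monday).
Deadline: 2000-02-21.

2000-02-21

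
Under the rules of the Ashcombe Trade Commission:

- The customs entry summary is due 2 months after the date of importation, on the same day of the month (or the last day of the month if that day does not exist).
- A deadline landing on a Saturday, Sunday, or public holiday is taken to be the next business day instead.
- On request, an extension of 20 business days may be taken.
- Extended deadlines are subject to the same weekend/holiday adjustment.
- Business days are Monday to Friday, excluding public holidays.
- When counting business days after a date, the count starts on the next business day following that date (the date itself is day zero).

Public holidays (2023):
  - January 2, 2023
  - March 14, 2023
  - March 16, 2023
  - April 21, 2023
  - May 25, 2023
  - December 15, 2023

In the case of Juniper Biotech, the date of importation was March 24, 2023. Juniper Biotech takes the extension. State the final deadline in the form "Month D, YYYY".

June 22, 2023

Moving 2 months forward from March 24, 2023 on the corresponding day gives May 24, 2023.
May 24, 2023 is a Wednesday and not a listed holiday, so it stands.
Applying the 20-business-day extension: 20 business days after May 24, 2023 is June 22, 2023.
Since June 22, 2023 is a Thursday and not a holiday, the date is unchanged.
Final deadline: June 22, 2023.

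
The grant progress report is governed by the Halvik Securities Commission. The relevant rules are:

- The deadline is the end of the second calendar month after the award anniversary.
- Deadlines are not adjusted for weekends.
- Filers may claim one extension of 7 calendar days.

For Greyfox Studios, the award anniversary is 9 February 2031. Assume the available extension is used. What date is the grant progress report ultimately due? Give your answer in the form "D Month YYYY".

7 May 2031

The second month after 9 February 2031 is April 2031, whose last day is 30 April 2031.
No adjustment is made for weekends or holidays, so 30 April 2031 stands.
Add the 7 calendar-day extension to 30 April 2031: 7 May 2031.
7 May 2031 is a Wednesday; no weekend or holiday adjustment applies.
The final due date is 7 May 2031.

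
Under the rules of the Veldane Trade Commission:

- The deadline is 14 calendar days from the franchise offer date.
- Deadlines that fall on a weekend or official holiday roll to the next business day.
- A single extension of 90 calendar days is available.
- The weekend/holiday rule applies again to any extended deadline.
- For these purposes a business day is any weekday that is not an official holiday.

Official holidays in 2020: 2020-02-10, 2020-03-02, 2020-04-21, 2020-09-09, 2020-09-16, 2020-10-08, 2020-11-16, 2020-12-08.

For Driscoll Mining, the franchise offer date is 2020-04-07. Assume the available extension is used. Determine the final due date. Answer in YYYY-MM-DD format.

From 2020-04-07, 14 calendar days later is 2020-04-21.
2020-04-21 is a listed holiday, so it moves to the next business day, 2020-04-22 (Wednesday).
Applying the 90-calendar-day extension: 2020-04-22 + 90 days = 2020-07-21.
Since 2020-07-21 is a Tuesday and not a holiday, the date is unchanged.
Final deadline: 2020-07-21.

2020-07-21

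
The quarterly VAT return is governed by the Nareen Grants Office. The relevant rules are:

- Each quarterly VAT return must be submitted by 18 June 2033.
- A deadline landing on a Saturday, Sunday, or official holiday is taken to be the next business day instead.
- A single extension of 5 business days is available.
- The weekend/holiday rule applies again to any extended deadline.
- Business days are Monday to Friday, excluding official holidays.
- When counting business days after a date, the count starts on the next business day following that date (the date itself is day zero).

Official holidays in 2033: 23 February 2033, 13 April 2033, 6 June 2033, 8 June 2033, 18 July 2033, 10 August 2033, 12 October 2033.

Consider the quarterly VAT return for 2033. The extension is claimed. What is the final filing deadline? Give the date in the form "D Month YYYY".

27 June 2033

Start from the fixed due date, 18 June 2033.
18 June 2033 is a Saturday, so it moves to the next business day, 20 June 2033 (Monday).
Applying the 5-business-day extension: 5 business days after 20 June 2033 is 27 June 2033.
27 June 2033 (Monday) is already a business day.
So the filing is due 27 June 2033.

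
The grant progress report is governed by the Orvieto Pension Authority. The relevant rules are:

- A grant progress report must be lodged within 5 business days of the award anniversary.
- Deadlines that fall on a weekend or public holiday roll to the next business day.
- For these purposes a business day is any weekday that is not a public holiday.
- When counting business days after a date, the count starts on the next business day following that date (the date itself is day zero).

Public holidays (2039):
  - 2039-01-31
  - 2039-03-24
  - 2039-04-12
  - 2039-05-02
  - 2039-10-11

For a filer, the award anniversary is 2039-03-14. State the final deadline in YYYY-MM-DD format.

5 business days after 2039-03-14, excluding weekends and holidays, is 2039-03-21.
Since 2039-03-21 is a Monday and not a holiday, the date is unchanged.
Deadline: 2039-03-21.

2039-03-21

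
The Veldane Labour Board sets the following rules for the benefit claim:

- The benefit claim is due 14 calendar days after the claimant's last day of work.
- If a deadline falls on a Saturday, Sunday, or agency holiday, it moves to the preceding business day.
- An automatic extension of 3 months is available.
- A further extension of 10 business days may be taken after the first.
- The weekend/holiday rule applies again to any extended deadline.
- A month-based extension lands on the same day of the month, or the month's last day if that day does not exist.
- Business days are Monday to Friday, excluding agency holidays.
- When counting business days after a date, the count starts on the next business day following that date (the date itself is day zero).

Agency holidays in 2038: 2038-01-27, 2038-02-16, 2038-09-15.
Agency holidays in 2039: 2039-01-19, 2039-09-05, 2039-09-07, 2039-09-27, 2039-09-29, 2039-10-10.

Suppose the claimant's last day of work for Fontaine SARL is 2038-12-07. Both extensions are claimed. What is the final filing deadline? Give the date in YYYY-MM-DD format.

2039-04-04

From 2038-12-07, 14 calendar days later is 2038-12-21.
2038-12-21 is a Tuesday and not a listed holiday, so it stands.
The 3 months extension carries 2038-12-21 to 2039-03-21.
2039-03-21 is a Monday and not a listed holiday, so it stands.
The 10-business-day extension runs from 2039-03-21 to 2039-04-04.
2039-04-04 falls on a Monday, which is a business day, so no adjustment is needed.
The final due date is 2039-04-04.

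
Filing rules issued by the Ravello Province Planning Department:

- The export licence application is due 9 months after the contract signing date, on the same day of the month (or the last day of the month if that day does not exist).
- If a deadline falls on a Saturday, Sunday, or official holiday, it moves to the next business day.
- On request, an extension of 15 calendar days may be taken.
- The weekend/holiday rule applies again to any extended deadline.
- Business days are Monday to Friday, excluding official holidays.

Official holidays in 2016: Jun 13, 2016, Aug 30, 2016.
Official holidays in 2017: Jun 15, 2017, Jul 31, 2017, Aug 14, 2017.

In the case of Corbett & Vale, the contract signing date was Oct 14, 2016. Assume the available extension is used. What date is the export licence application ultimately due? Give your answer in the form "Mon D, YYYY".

Aug 1, 2017

9 months after Oct 14, 2016, on the same day of the month, is Jul 14, 2017.
Jul 14, 2017 (Friday) is already a business day.
With the 15-day extension, Jul 14, 2017 becomes Jul 29, 2017.
Jul 29, 2017 is a Saturday; the next business day is Aug 1, 2017 (Tuesday).
Deadline: Aug 1, 2017.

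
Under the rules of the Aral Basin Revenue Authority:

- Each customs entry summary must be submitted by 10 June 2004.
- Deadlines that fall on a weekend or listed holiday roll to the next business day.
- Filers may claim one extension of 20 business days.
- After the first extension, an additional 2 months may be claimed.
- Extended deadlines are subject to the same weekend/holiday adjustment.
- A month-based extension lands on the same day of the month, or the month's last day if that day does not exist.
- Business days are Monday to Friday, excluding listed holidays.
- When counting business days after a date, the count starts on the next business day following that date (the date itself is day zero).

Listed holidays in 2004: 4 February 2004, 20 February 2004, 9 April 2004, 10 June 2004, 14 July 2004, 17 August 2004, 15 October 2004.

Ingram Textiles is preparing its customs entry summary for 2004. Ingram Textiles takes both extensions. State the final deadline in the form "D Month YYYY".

The stated deadline is 10 June 2004.
10 June 2004 is a listed holiday; the next business day is 11 June 2004 (Friday).
Counting 20 further business days from 11 June 2004 reaches 9 July 2004.
Since 9 July 2004 is a Friday and not a holiday, the date is unchanged.
Applying the 2 months extension: 2 months after 9 July 2004 is 9 September 2004.
Since 9 September 2004 is a Thursday and not a holiday, the date is unchanged.
Final deadline: 9 September 2004.

9 September 2004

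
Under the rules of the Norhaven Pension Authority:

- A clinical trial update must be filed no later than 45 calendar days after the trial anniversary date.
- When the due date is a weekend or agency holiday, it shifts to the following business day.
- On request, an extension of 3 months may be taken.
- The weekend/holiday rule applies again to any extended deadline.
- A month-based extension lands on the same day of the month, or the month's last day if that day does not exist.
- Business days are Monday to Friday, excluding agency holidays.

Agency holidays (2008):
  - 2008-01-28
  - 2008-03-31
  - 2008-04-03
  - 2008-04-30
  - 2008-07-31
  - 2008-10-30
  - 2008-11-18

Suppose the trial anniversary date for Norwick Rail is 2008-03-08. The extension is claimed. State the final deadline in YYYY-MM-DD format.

2008-07-22

Adding 45 calendar days to 2008-03-08 gives 2008-04-22.
2008-04-22 (Tuesday) is already a business day.
The 3 months extension carries 2008-04-22 to 2008-07-22.
2008-07-22 falls on a Tuesday, which is a business day, so no adjustment is needed.
Deadline: 2008-07-22.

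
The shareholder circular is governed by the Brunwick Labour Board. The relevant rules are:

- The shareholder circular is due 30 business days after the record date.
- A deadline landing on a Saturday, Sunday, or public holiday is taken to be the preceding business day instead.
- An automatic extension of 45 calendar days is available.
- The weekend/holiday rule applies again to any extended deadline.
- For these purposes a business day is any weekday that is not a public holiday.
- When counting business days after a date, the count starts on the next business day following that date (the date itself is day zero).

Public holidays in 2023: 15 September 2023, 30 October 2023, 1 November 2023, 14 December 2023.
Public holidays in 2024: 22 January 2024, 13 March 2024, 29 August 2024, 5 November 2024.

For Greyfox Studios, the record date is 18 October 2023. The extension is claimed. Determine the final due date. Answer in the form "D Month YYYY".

15 January 2024

30 business days after 18 October 2023, excluding weekends and holidays, is 1 December 2023.
Since 1 December 2023 is a Friday and not a holiday, the date is unchanged.
Add the 45 calendar-day extension to 1 December 2023: 15 January 2024.
Since 15 January 2024 is a Monday and not a holiday, the date is unchanged.
The final due date is 15 January 2024.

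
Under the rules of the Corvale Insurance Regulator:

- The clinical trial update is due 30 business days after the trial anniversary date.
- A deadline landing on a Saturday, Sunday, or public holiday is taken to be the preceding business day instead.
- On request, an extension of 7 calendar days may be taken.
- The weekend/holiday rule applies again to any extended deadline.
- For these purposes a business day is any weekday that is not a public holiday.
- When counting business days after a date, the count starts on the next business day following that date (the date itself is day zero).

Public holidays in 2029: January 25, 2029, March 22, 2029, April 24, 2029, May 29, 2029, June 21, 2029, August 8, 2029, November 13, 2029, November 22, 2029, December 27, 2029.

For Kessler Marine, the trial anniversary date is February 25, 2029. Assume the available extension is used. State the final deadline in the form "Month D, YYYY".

Starting the day after February 25, 2029 and counting 30 business days lands on April 9, 2029.
April 9, 2029 (Monday) is already a business day.
The 7-calendar-day extension moves the deadline from April 9, 2029 to April 16, 2029.
Since April 16, 2029 is a Monday and not a holiday, the date is unchanged.
The final due date is April 16, 2029.

April 16, 2029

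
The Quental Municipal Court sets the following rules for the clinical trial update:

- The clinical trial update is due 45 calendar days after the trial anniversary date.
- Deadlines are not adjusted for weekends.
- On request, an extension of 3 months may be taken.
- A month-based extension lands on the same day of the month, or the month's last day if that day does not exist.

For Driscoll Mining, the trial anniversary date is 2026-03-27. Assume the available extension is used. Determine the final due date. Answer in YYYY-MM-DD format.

Adding 45 calendar days to 2026-03-27 gives 2026-05-11.
2026-05-11 is a Monday; no weekend or holiday adjustment applies.
The 3 months extension carries 2026-05-11 to 2026-08-11.
2026-08-11 falls on a Tuesday. The rules make no weekend/holiday allowance, so it remains 2026-08-11.
Deadline: 2026-08-11.

2026-08-11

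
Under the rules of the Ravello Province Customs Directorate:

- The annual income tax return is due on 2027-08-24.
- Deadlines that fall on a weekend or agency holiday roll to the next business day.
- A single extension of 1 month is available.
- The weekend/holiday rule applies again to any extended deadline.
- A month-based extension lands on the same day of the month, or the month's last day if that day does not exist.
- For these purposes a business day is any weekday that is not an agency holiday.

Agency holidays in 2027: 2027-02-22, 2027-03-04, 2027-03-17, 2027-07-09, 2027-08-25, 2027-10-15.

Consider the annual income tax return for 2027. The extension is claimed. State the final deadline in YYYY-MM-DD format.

2027-09-24

Start from the fixed due date, 2027-08-24.
Since 2027-08-24 is a Tuesday and not a holiday, the date is unchanged.
The 1 month extension carries 2027-08-24 to 2027-09-24.
2027-09-24 falls on a Friday, which is a business day, so no adjustment is needed.
So the filing is due 2027-09-24.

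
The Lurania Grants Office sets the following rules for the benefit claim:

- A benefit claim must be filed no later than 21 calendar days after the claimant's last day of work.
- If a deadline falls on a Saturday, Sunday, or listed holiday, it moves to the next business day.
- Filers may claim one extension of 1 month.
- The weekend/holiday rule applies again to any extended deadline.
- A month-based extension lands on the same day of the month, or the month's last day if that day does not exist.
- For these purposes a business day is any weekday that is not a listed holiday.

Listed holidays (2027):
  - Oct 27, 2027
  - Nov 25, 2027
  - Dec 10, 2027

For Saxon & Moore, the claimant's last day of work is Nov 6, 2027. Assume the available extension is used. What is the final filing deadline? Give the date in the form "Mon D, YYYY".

21 calendar days after Nov 6, 2027 is Nov 27, 2027.
Nov 27, 2027 is a Saturday, so it moves to the next business day, Nov 29, 2027 (Monday).
Add 1 month to Nov 29, 2027: Dec 29, 2027.
Since Dec 29, 2027 is a Wednesday and not a holiday, the date is unchanged.
So the filing is due Dec 29, 2027.

Dec 29, 2027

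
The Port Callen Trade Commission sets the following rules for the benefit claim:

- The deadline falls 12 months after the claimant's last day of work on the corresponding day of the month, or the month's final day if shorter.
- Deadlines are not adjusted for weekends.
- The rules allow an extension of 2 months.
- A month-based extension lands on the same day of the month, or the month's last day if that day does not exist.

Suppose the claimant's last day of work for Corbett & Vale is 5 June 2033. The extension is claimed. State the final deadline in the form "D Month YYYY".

5 August 2034

Moving 12 months forward from 5 June 2033 on the corresponding day gives 5 June 2034.
No adjustment is made for weekends or holidays, so 5 June 2034 stands.
Applying the 2 months extension: 2 months after 5 June 2034 is 5 August 2034.
No adjustment is made for weekends or holidays, so 5 August 2034 stands.
The final due date is 5 August 2034.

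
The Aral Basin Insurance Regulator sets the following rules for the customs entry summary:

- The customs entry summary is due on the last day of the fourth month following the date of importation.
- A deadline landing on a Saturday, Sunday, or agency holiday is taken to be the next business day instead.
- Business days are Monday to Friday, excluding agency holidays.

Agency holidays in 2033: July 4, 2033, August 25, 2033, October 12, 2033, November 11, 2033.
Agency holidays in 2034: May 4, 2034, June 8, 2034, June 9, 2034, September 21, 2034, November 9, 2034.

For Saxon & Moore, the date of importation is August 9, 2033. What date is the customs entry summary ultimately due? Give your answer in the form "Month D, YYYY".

January 2, 2034

4 months after August 9, 2033 is December 2033; that month ends on December 31, 2033.
December 31, 2033 is a Saturday; the next business day is January 2, 2034 (Monday).
Deadline: January 2, 2034.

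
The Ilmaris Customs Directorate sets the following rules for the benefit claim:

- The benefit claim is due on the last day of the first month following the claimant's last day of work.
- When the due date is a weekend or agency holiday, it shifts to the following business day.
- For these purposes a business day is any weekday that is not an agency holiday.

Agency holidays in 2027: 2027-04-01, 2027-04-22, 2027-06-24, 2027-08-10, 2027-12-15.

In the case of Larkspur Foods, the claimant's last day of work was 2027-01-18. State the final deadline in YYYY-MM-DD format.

1 month after 2027-01-18 is February 2027; that month ends on 2027-02-28.
Because 2027-02-28 is a Sunday, the deadline becomes 2027-03-01 (Monday).
Final deadline: 2027-03-01.

2027-03-01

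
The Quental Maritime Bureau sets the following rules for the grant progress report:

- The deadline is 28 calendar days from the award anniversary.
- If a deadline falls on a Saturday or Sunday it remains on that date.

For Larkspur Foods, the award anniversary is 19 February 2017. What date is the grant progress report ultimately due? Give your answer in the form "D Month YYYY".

28 calendar days after 19 February 2017 is 19 March 2017.
No adjustment is made for weekends or holidays, so 19 March 2017 stands.
Final deadline: 19 March 2017.

19 March 2017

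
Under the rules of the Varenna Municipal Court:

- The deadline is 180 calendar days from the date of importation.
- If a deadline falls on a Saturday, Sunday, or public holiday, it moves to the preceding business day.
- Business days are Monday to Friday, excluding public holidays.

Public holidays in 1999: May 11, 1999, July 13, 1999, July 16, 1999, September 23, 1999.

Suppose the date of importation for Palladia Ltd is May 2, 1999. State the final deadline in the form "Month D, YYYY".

180 calendar days after May 2, 1999 is October 29, 1999.
Since October 29, 1999 is a Friday and not a holiday, the date is unchanged.
The final due date is October 29, 1999.

October 29, 1999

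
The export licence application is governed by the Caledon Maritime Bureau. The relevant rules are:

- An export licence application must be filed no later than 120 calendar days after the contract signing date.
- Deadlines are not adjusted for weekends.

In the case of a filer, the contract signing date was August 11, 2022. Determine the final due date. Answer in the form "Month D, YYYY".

Trigger date August 11, 2022 + 120 calendar days = December 9, 2022.
December 9, 2022 is a Friday; no weekend or holiday adjustment applies.
Deadline: December 9, 2022.

December 9, 2022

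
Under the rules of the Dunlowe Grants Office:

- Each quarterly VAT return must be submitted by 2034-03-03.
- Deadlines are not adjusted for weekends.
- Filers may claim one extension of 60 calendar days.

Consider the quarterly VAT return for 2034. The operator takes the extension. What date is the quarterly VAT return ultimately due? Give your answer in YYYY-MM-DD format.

The stated deadline is 2034-03-03.
2034-03-03 falls on a Friday. The rules make no weekend/holiday allowance, so it remains 2034-03-03.
Applying the 60-calendar-day extension: 2034-03-03 + 60 days = 2034-05-02.
2034-05-02 falls on a Tuesday. The rules make no weekend/holiday allowance, so it remains 2034-05-02.
Final deadline: 2034-05-02.

2034-05-02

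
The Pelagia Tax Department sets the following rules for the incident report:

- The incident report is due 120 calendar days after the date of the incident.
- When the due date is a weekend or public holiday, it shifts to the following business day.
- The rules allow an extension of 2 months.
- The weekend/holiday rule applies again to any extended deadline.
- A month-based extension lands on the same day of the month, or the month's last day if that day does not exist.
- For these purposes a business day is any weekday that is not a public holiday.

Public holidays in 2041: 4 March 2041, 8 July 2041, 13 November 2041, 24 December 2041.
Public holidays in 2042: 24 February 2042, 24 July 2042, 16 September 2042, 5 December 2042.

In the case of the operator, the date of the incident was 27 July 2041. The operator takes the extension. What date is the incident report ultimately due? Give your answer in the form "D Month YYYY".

Adding 120 calendar days to 27 July 2041 gives 24 November 2041.
Because 24 November 2041 is a Sunday, the deadline becomes 25 November 2041 (Monday).
The 2 months extension carries 25 November 2041 to 25 January 2042.
25 January 2042 is a Saturday; the next business day is 27 January 2042 (Monday).
Final deadline: 27 January 2042.

27 January 2042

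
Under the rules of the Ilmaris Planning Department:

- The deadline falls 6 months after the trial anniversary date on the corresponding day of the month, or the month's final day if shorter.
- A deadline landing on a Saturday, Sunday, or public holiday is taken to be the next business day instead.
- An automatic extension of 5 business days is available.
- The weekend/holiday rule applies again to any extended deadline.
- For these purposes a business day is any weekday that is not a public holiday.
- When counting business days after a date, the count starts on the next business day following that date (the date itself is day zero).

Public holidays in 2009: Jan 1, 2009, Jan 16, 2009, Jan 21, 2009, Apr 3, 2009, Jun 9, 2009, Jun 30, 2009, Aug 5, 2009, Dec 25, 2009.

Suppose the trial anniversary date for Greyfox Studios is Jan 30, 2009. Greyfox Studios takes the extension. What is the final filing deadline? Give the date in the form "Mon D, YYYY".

6 months from Jan 30, 2009 is Jul 30, 2009.
Jul 30, 2009 (Thursday) is already a business day.
Applying the 5-business-day extension: 5 business days after Jul 30, 2009 is Aug 7, 2009.
Aug 7, 2009 is a Friday and not a listed holiday, so it stands.
Deadline: Aug 7, 2009.

Aug 7, 2009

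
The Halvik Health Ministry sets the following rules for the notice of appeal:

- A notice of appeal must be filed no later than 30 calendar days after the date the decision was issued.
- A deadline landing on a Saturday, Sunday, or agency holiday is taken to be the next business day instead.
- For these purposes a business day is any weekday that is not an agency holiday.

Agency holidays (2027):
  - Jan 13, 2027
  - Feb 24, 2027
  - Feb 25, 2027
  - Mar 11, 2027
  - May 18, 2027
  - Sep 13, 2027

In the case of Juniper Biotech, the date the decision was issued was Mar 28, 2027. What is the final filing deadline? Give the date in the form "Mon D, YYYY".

Adding 30 calendar days to Mar 28, 2027 gives Apr 27, 2027.
Since Apr 27, 2027 is a Tuesday and not a holiday, the date is unchanged.
Final deadline: Apr 27, 2027.

Apr 27, 2027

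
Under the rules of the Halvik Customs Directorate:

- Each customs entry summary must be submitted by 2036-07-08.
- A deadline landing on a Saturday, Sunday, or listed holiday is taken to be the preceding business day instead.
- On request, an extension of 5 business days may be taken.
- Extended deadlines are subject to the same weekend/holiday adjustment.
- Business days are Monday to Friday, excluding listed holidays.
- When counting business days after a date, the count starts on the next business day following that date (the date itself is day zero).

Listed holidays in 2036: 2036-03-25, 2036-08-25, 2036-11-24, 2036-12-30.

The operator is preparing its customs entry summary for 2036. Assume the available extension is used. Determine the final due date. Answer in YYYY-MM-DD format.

Start from the fixed due date, 2036-07-08.
2036-07-08 is a Tuesday and not a listed holiday, so it stands.
The 5-business-day extension runs from 2036-07-08 to 2036-07-15.
2036-07-15 is a Tuesday and not a listed holiday, so it stands.
Deadline: 2036-07-15.

2036-07-15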